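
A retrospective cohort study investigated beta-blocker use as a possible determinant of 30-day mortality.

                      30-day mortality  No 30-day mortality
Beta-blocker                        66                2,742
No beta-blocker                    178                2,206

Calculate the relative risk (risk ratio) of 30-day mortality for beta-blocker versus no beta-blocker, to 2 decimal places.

0.31

Cells: a = 66, b = 2742, c = 178, d = 2206.
Risk in exposed = 66/2808 = 0.02350; risk in unexposed = 178/2384 = 0.07466.
RR = 0.02350 / 0.07466 = 0.31480
The risk is 69% lower among the exposed than among the unexposed.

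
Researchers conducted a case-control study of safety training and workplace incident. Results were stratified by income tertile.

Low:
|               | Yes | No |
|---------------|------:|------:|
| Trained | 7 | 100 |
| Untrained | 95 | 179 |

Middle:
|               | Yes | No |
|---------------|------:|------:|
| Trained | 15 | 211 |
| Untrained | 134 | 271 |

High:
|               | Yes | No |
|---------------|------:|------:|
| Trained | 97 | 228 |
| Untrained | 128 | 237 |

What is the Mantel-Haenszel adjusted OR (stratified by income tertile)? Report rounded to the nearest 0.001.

0.384

OR_MH = Σ(aᵢdᵢ/nᵢ) / Σ(bᵢcᵢ/nᵢ), where nᵢ is the stratum total.
Stratum 1 (Low): n = 381; a·d/n = 7·179/381 = 3.2887; b·c/n = 100·95/381 = 24.9344
Stratum 2 (Middle): n = 631; a·d/n = 15·271/631 = 6.4422; b·c/n = 211·134/631 = 44.8082
Stratum 3 (High): n = 690; a·d/n = 97·237/690 = 33.3174; b·c/n = 228·128/690 = 42.2957
OR_MH = (3.2887 + 6.4422 + 33.3174) / (24.9344 + 44.8082 + 42.2957) = 43.0483 / 112.0383 = 0.38423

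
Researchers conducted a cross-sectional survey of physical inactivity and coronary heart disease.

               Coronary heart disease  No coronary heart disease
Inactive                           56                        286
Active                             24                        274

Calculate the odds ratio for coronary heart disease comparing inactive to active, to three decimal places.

Cells: a = 56, b = 286, c = 24, d = 274.
OR = (a·d)/(b·c) = (56 × 274) / (286 × 24) = 15344 / 6864 = 2.23543
The odds of coronary heart disease are about 2.24 times as high in the inactive group.

2.235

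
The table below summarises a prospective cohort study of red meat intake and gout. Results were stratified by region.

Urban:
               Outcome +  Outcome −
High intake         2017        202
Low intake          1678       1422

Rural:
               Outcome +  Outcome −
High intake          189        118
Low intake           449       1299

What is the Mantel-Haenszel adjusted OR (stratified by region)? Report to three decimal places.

7.359

OR_MH = Σ(aᵢdᵢ/nᵢ) / Σ(bᵢcᵢ/nᵢ), where nᵢ is the stratum total.
Stratum 1 (Urban): n = 5319; a·d/n = 2017·1422/5319 = 539.2318; b·c/n = 202·1678/5319 = 63.7255
Stratum 2 (Rural): n = 2055; a·d/n = 189·1299/2055 = 119.4701; b·c/n = 118·449/2055 = 25.7820
OR_MH = (539.2318 + 119.4701) / (63.7255 + 25.7820) = 658.7019 / 89.5075 = 7.35918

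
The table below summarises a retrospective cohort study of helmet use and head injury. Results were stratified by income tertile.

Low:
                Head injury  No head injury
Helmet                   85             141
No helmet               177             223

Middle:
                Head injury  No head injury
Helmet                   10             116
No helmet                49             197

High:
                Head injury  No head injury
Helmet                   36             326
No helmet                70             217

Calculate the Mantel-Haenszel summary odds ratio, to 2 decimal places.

0.53

OR_MH = Σ(aᵢdᵢ/nᵢ) / Σ(bᵢcᵢ/nᵢ), where nᵢ is the stratum total.
Stratum 1 (Low): n = 626; a·d/n = 85·223/626 = 30.2796; b·c/n = 141·177/626 = 39.8674
Stratum 2 (Middle): n = 372; a·d/n = 10·197/372 = 5.2957; b·c/n = 116·49/372 = 15.2796
Stratum 3 (High): n = 649; a·d/n = 36·217/649 = 12.0370; b·c/n = 326·70/649 = 35.1618
OR_MH = (30.2796 + 5.2957 + 12.0370) / (39.8674 + 15.2796 + 35.1618) = 47.6122 / 90.3088 = 0.52722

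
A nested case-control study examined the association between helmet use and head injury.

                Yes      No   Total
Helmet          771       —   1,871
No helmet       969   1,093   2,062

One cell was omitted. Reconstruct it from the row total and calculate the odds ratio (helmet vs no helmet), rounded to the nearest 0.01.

The missing cell is in the exposed row: 1871 − 771 = 1100.
So a = 771, b = 1100, c = 969, d = 1093.
OR = (a·d)/(b·c) = (771 × 1093) / (1100 × 969) = 842703 / 1065900 = 0.79060

0.79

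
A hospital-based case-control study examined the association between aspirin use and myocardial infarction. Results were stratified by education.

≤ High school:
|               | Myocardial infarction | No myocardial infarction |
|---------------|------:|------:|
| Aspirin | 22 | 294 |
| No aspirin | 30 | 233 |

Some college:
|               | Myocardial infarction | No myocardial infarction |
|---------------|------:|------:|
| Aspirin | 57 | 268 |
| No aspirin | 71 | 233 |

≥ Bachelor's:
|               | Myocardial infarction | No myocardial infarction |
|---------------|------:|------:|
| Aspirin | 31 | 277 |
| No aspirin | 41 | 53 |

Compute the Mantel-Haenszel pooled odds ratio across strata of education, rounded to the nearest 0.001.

OR_MH = Σ(aᵢdᵢ/nᵢ) / Σ(bᵢcᵢ/nᵢ), where nᵢ is the stratum total.
Stratum 1 (≤ High school): n = 579; a·d/n = 22·233/579 = 8.8532; b·c/n = 294·30/579 = 15.2332
Stratum 2 (Some college): n = 629; a·d/n = 57·233/629 = 21.1145; b·c/n = 268·71/629 = 30.2512
Stratum 3 (≥ Bachelor's): n = 402; a·d/n = 31·53/402 = 4.0871; b·c/n = 277·41/402 = 28.2512
OR_MH = (8.8532 + 21.1145 + 4.0871) / (15.2332 + 30.2512 + 28.2512) = 34.0547 / 73.7356 = 0.46185

0.462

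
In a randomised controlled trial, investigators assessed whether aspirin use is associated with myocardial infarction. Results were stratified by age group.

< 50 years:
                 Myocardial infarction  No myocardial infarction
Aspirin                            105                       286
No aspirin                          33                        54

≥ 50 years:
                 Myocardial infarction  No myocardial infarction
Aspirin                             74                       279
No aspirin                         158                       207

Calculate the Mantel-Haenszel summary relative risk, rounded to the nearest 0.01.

0.54

RR_MH = Σ(aᵢ·n₀ᵢ/nᵢ) / Σ(cᵢ·n₁ᵢ/nᵢ), with n₁ᵢ = aᵢ+bᵢ (exposed), n₀ᵢ = cᵢ+dᵢ (unexposed), nᵢ = n₁ᵢ+n₀ᵢ.
Stratum 1 (< 50 years): n₁ = 391, n₀ = 87, n = 478; a·n₀/n = 105·87/478 = 19.1109; c·n₁/n = 33·391/478 = 26.9937
Stratum 2 (≥ 50 years): n₁ = 353, n₀ = 365, n = 718; a·n₀/n = 74·365/718 = 37.6184; c·n₁/n = 158·353/718 = 77.6797
RR_MH = (19.1109 + 37.6184) / (26.9937 + 77.6797) = 56.7293 / 104.6734 = 0.54196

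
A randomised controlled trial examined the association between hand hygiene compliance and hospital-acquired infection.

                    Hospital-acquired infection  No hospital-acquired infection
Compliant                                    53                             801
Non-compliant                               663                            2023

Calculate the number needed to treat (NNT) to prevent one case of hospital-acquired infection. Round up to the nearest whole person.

Risk in treated group = 53/854 = 0.06206; risk in control = 663/2686 = 0.24684.
Absolute risk reduction = 0.24684 − 0.06206 = 0.18477
NNT = 1 / ARR = 1 / 0.18477 = 5.412 → round up → 6

6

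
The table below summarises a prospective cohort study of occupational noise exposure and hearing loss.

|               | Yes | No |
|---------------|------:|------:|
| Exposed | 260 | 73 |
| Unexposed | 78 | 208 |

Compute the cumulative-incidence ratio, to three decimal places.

2.863

Cells: a = 260, b = 73, c = 78, d = 208.
Risk in exposed = 260/333 = 0.78078; risk in unexposed = 78/286 = 0.27273.
RR = 0.78078 / 0.27273 = 2.86286
The risk among the exposed is 2.86 times that among the unexposed.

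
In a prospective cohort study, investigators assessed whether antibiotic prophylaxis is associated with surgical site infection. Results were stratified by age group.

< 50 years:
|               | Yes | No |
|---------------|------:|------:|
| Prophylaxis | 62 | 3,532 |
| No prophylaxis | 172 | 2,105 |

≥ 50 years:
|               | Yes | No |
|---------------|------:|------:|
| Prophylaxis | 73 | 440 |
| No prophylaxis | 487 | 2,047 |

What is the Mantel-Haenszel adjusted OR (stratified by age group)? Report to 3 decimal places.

0.410

OR_MH = Σ(aᵢdᵢ/nᵢ) / Σ(bᵢcᵢ/nᵢ), where nᵢ is the stratum total.
Stratum 1 (< 50 years): n = 5871; a·d/n = 62·2105/5871 = 22.2296; b·c/n = 3532·172/5871 = 103.4754
Stratum 2 (≥ 50 years): n = 3047; a·d/n = 73·2047/3047 = 49.0420; b·c/n = 440·487/3047 = 70.3249
OR_MH = (22.2296 + 49.0420) / (103.4754 + 70.3249) = 71.2716 / 173.8003 = 0.41008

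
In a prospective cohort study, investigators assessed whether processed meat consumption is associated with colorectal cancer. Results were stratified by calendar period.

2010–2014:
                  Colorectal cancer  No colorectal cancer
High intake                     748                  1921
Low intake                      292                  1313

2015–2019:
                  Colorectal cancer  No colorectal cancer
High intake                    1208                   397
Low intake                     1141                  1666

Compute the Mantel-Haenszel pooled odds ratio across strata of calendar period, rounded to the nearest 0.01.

2.93

OR_MH = Σ(aᵢdᵢ/nᵢ) / Σ(bᵢcᵢ/nᵢ), where nᵢ is the stratum total.
Stratum 1 (2010–2014): n = 4274; a·d/n = 748·1313/4274 = 229.7904; b·c/n = 1921·292/4274 = 131.2429
Stratum 2 (2015–2019): n = 4412; a·d/n = 1208·1666/4412 = 456.1487; b·c/n = 397·1141/4412 = 102.6693
OR_MH = (229.7904 + 456.1487) / (131.2429 + 102.6693) = 685.9390 / 233.9122 = 2.93246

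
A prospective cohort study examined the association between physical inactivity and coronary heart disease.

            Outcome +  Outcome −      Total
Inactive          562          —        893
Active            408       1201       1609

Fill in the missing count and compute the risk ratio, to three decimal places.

The missing cell is in the exposed row: 893 − 562 = 331.
So a = 562, b = 331, c = 408, d = 1201.
RR = [a/(a+b)] / [c/(c+d)] = (562/893) / (408/1609) = 0.62934/0.25357 = 2.48188

2.482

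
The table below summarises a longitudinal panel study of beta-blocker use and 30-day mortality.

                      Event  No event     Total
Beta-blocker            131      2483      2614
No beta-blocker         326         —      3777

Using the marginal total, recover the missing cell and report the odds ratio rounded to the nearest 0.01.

The missing cell is in the unexposed row: 3777 − 326 = 3451.
So a = 131, b = 2483, c = 326, d = 3451.
OR = (a·d)/(b·c) = (131 × 3451) / (2483 × 326) = 452081 / 809458 = 0.55850

0.56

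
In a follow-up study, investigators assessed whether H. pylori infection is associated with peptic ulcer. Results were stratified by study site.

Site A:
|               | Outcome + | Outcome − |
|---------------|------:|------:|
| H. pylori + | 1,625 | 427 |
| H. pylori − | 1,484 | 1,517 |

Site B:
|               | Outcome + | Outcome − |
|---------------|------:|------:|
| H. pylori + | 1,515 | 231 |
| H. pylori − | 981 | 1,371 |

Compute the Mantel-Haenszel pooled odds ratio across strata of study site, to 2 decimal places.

5.50

OR_MH = Σ(aᵢdᵢ/nᵢ) / Σ(bᵢcᵢ/nᵢ), where nᵢ is the stratum total.
Stratum 1 (Site A): n = 5053; a·d/n = 1625·1517/5053 = 487.8538; b·c/n = 427·1484/5053 = 125.4043
Stratum 2 (Site B): n = 4098; a·d/n = 1515·1371/4098 = 506.8485; b·c/n = 231·981/4098 = 55.2980
OR_MH = (487.8538 + 506.8485) / (125.4043 + 55.2980) = 994.7022 / 180.7023 = 5.50465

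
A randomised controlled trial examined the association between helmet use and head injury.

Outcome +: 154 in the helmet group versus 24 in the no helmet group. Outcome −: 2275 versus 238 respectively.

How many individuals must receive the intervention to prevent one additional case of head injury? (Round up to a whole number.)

36

Risk in treated group = 154/2429 = 0.06340; risk in control = 24/262 = 0.09160.
Absolute risk reduction = 0.09160 − 0.06340 = 0.02820
NNT = 1 / ARR = 1 / 0.02820 = 35.458 → round up → 36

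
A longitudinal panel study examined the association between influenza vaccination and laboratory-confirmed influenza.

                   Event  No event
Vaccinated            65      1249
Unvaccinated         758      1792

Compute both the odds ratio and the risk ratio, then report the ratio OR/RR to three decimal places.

Cells: a = 65, b = 1249, c = 758, d = 1792.
OR = (65·1792)/(1249·758) = 116480/946742 = 0.12303
Risk in exposed = 65/1314 = 0.04947; risk in unexposed = 758/2550 = 0.29725; RR = 0.16641
OR/RR = 0.12303 / 0.16641 = 0.73932
The outcome is not rare, so the OR lies further from 1 than the RR.

0.739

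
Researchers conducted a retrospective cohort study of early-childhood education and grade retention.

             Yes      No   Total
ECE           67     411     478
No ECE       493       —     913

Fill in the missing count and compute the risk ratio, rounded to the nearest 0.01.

0.26

The missing cell is in the unexposed row: 913 − 493 = 420.
So a = 67, b = 411, c = 493, d = 420.
RR = [a/(a+b)] / [c/(c+d)] = (67/478) / (493/913) = 0.14017/0.53998 = 0.25958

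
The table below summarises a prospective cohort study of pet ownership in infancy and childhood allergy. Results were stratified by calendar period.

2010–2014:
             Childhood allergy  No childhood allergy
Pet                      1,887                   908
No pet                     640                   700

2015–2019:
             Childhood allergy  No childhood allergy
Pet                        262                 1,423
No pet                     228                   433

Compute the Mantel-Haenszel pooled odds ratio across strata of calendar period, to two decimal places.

1.32

OR_MH = Σ(aᵢdᵢ/nᵢ) / Σ(bᵢcᵢ/nᵢ), where nᵢ is the stratum total.
Stratum 1 (2010–2014): n = 4135; a·d/n = 1887·700/4135 = 319.4438; b·c/n = 908·640/4135 = 140.5369
Stratum 2 (2015–2019): n = 2346; a·d/n = 262·433/2346 = 48.3572; b·c/n = 1423·228/2346 = 138.2967
OR_MH = (319.4438 + 48.3572) / (140.5369 + 138.2967) = 367.8010 / 278.8336 = 1.31907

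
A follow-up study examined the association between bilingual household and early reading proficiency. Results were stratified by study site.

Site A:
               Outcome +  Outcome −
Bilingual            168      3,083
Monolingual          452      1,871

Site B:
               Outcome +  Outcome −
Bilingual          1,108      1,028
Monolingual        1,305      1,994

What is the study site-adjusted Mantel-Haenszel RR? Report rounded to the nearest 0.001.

RR_MH = Σ(aᵢ·n₀ᵢ/nᵢ) / Σ(cᵢ·n₁ᵢ/nᵢ), with n₁ᵢ = aᵢ+bᵢ (exposed), n₀ᵢ = cᵢ+dᵢ (unexposed), nᵢ = n₁ᵢ+n₀ᵢ.
Stratum 1 (Site A): n₁ = 3251, n₀ = 2323, n = 5574; a·n₀/n = 168·2323/5574 = 70.0151; c·n₁/n = 452·3251/5574 = 263.6261
Stratum 2 (Site B): n₁ = 2136, n₀ = 3299, n = 5435; a·n₀/n = 1108·3299/5435 = 672.5468; c·n₁/n = 1305·2136/5435 = 512.8758
RR_MH = (70.0151 + 672.5468) / (263.6261 + 512.8758) = 742.5619 / 776.5019 = 0.95629

0.956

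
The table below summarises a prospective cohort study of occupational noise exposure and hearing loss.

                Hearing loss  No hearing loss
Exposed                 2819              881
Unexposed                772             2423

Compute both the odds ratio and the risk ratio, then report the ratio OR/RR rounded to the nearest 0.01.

3.18

Cells: a = 2819, b = 881, c = 772, d = 2423.
OR = (2819·2423)/(881·772) = 6830437/680132 = 10.04281
Risk in exposed = 2819/3700 = 0.76189; risk in unexposed = 772/3195 = 0.24163; RR = 3.15317
OR/RR = 10.04281 / 3.15317 = 3.18499
The outcome is not rare, so the OR lies further from 1 than the RR.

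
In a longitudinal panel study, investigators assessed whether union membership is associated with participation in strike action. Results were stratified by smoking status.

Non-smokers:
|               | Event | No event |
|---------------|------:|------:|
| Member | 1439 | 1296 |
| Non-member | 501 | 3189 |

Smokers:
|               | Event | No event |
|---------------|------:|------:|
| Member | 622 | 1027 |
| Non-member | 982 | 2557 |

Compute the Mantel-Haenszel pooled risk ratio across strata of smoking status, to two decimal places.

RR_MH = Σ(aᵢ·n₀ᵢ/nᵢ) / Σ(cᵢ·n₁ᵢ/nᵢ), with n₁ᵢ = aᵢ+bᵢ (exposed), n₀ᵢ = cᵢ+dᵢ (unexposed), nᵢ = n₁ᵢ+n₀ᵢ.
Stratum 1 (Non-smokers): n₁ = 2735, n₀ = 3690, n = 6425; a·n₀/n = 1439·3690/6425 = 826.4451; c·n₁/n = 501·2735/6425 = 213.2661
Stratum 2 (Smokers): n₁ = 1649, n₀ = 3539, n = 5188; a·n₀/n = 622·3539/5188 = 424.2980; c·n₁/n = 982·1649/5188 = 312.1276
RR_MH = (826.4451 + 424.2980) / (213.2661 + 312.1276) = 1250.7431 / 525.3938 = 2.38058

2.38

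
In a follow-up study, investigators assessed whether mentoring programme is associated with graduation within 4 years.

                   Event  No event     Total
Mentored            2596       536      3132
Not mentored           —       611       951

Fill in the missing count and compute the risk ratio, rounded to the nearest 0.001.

2.318

The missing cell is in the unexposed row: 951 − 611 = 340.
So a = 2596, b = 536, c = 340, d = 611.
RR = [a/(a+b)] / [c/(c+d)] = (2596/3132) / (340/951) = 0.82886/0.35752 = 2.31838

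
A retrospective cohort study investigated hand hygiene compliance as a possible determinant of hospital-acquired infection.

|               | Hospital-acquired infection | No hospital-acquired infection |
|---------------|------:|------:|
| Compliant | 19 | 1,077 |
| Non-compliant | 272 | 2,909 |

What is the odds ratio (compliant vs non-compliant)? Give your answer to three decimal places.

0.189

Cells: a = 19, b = 1077, c = 272, d = 2909.
OR = (a·d)/(b·c) = (19 × 2909) / (1077 × 272) = 55271 / 292944 = 0.18867
Exposure is associated with lower odds of hospital-acquired infection (OR = 0.19 < 1).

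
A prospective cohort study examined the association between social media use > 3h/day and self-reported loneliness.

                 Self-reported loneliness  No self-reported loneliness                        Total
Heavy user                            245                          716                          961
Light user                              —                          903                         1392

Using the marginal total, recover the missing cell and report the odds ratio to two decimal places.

The missing cell is in the unexposed row: 1392 − 903 = 489.
So a = 245, b = 716, c = 489, d = 903.
OR = (a·d)/(b·c) = (245 × 903) / (716 × 489) = 221235 / 350124 = 0.63188

0.63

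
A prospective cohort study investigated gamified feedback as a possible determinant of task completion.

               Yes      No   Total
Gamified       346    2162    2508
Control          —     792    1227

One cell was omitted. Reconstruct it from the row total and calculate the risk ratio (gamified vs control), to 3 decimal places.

The missing cell is in the unexposed row: 1227 − 792 = 435.
So a = 346, b = 2162, c = 435, d = 792.
RR = [a/(a+b)] / [c/(c+d)] = (346/2508) / (435/1227) = 0.13796/0.35452 = 0.38914

0.389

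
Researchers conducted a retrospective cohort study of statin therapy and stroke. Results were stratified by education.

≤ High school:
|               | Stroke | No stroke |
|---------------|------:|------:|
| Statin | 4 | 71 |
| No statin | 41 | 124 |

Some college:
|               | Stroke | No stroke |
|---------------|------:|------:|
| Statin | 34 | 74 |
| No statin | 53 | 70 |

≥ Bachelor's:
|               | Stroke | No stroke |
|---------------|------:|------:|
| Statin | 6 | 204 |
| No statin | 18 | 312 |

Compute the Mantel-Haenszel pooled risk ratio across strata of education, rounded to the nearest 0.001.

RR_MH = Σ(aᵢ·n₀ᵢ/nᵢ) / Σ(cᵢ·n₁ᵢ/nᵢ), with n₁ᵢ = aᵢ+bᵢ (exposed), n₀ᵢ = cᵢ+dᵢ (unexposed), nᵢ = n₁ᵢ+n₀ᵢ.
Stratum 1 (≤ High school): n₁ = 75, n₀ = 165, n = 240; a·n₀/n = 4·165/240 = 2.7500; c·n₁/n = 41·75/240 = 12.8125
Stratum 2 (Some college): n₁ = 108, n₀ = 123, n = 231; a·n₀/n = 34·123/231 = 18.1039; c·n₁/n = 53·108/231 = 24.7792
Stratum 3 (≥ Bachelor's): n₁ = 210, n₀ = 330, n = 540; a·n₀/n = 6·330/540 = 3.6667; c·n₁/n = 18·210/540 = 7.0000
RR_MH = (2.7500 + 18.1039 + 3.6667) / (12.8125 + 24.7792 + 7.0000) = 24.5206 / 44.5917 = 0.54989

0.550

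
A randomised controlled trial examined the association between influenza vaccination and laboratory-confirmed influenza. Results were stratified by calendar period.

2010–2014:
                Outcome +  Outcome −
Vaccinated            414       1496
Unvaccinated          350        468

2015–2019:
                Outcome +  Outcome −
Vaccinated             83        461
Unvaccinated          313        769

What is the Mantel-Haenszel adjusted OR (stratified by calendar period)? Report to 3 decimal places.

OR_MH = Σ(aᵢdᵢ/nᵢ) / Σ(bᵢcᵢ/nᵢ), where nᵢ is the stratum total.
Stratum 1 (2010–2014): n = 2728; a·d/n = 414·468/2728 = 71.0235; b·c/n = 1496·350/2728 = 191.9355
Stratum 2 (2015–2019): n = 1626; a·d/n = 83·769/1626 = 39.2540; b·c/n = 461·313/1626 = 88.7411
OR_MH = (71.0235 + 39.2540) / (191.9355 + 88.7411) = 110.2775 / 280.6766 = 0.39290

0.393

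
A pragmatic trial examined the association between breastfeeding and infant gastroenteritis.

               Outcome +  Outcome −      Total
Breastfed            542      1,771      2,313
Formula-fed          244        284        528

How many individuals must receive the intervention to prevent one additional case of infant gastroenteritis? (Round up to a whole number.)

5

Risk in treated group = 542/2313 = 0.23433; risk in control = 244/528 = 0.46212.
Absolute risk reduction = 0.46212 − 0.23433 = 0.22779
NNT = 1 / ARR = 1 / 0.22779 = 4.390 → round up → 5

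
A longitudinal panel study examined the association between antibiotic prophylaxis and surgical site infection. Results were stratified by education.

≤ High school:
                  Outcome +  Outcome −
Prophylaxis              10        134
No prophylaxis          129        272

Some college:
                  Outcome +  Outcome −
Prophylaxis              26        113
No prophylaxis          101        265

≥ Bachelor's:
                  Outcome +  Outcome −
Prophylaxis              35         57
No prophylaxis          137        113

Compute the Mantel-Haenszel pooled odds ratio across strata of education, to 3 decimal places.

OR_MH = Σ(aᵢdᵢ/nᵢ) / Σ(bᵢcᵢ/nᵢ), where nᵢ is the stratum total.
Stratum 1 (≤ High school): n = 545; a·d/n = 10·272/545 = 4.9908; b·c/n = 134·129/545 = 31.7174
Stratum 2 (Some college): n = 505; a·d/n = 26·265/505 = 13.6436; b·c/n = 113·101/505 = 22.6000
Stratum 3 (≥ Bachelor's): n = 342; a·d/n = 35·113/342 = 11.5643; b·c/n = 57·137/342 = 22.8333
OR_MH = (4.9908 + 13.6436 + 11.5643) / (31.7174 + 22.6000 + 22.8333) = 30.1987 / 77.1508 = 0.39142

0.391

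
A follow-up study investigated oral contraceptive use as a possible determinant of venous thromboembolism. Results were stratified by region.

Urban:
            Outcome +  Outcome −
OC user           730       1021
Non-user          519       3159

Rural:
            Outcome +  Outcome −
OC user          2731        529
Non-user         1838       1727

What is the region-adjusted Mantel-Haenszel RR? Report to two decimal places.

RR_MH = Σ(aᵢ·n₀ᵢ/nᵢ) / Σ(cᵢ·n₁ᵢ/nᵢ), with n₁ᵢ = aᵢ+bᵢ (exposed), n₀ᵢ = cᵢ+dᵢ (unexposed), nᵢ = n₁ᵢ+n₀ᵢ.
Stratum 1 (Urban): n₁ = 1751, n₀ = 3678, n = 5429; a·n₀/n = 730·3678/5429 = 494.5552; c·n₁/n = 519·1751/5429 = 167.3916
Stratum 2 (Rural): n₁ = 3260, n₀ = 3565, n = 6825; a·n₀/n = 2731·3565/6825 = 1426.5223; c·n₁/n = 1838·3260/6825 = 877.9311
RR_MH = (494.5552 + 1426.5223) / (167.3916 + 877.9311) = 1921.0775 / 1045.3227 = 1.83778

1.84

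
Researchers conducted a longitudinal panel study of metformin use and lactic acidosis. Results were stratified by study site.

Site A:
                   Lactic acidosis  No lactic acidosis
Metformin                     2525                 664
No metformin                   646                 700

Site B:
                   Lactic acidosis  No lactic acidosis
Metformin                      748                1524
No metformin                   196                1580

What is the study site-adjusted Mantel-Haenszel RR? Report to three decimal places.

1.910

RR_MH = Σ(aᵢ·n₀ᵢ/nᵢ) / Σ(cᵢ·n₁ᵢ/nᵢ), with n₁ᵢ = aᵢ+bᵢ (exposed), n₀ᵢ = cᵢ+dᵢ (unexposed), nᵢ = n₁ᵢ+n₀ᵢ.
Stratum 1 (Site A): n₁ = 3189, n₀ = 1346, n = 4535; a·n₀/n = 2525·1346/4535 = 749.4267; c·n₁/n = 646·3189/4535 = 454.2655
Stratum 2 (Site B): n₁ = 2272, n₀ = 1776, n = 4048; a·n₀/n = 748·1776/4048 = 328.1739; c·n₁/n = 196·2272/4048 = 110.0079
RR_MH = (749.4267 + 328.1739) / (454.2655 + 110.0079) = 1077.6006 / 564.2734 = 1.90971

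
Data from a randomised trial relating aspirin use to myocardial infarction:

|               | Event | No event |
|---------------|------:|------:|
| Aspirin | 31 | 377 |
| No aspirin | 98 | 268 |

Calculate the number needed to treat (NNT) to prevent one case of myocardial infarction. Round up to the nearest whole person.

6

Risk in treated group = 31/408 = 0.07598; risk in control = 98/366 = 0.26776.
Absolute risk reduction = 0.26776 − 0.07598 = 0.19178
NNT = 1 / ARR = 1 / 0.19178 = 5.214 → round up → 6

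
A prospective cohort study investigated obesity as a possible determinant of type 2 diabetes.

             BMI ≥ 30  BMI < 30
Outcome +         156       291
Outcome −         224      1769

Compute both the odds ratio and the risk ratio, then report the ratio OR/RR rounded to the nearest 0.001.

Reading the table with exposure as columns: a = 156 (BMI ≥ 30, case), b = 224 (BMI ≥ 30, non-case), c = 291 (BMI < 30, case), d = 1769.
OR = (156·1769)/(224·291) = 275964/65184 = 4.23362
Risk in exposed = 156/380 = 0.41053; risk in unexposed = 291/2060 = 0.14126; RR = 2.90613
OR/RR = 4.23362 / 2.90613 = 1.45679
The outcome is not rare, so the OR lies further from 1 than the RR.

1.457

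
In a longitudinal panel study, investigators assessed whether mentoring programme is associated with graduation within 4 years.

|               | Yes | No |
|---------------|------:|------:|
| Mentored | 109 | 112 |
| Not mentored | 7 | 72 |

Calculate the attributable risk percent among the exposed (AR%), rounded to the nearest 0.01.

82.03

Cells: a = 109, b = 112, c = 7, d = 72.
Risk in exposed = 109/221 = 0.49321; risk in unexposed = 7/79 = 0.08861.
RR = 0.49321/0.08861 = 5.56626
AR% = (RR − 1)/RR × 100 = (5.56626 − 1)/5.56626 × 100 = 82.0346%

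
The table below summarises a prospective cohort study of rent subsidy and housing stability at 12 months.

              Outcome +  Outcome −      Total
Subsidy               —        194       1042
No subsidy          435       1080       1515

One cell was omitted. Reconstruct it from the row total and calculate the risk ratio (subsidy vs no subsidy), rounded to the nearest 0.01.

2.83

The missing cell is in the exposed row: 1042 − 194 = 848.
So a = 848, b = 194, c = 435, d = 1080.
RR = [a/(a+b)] / [c/(c+d)] = (848/1042) / (435/1515) = 0.81382/0.28713 = 2.83434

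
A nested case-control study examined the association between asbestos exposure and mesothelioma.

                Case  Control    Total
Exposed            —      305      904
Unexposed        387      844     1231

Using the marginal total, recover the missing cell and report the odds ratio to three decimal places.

4.283

The missing cell is in the exposed row: 904 − 305 = 599.
So a = 599, b = 305, c = 387, d = 844.
OR = (a·d)/(b·c) = (599 × 844) / (305 × 387) = 505556 / 118035 = 4.28310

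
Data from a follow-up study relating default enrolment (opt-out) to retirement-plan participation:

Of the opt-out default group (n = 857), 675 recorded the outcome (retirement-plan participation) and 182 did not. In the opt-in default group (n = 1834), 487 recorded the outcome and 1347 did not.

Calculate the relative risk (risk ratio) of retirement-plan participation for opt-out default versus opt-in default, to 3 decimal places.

From the description: a = 675, b = 182, c = 487, d = 1347.
Risk in exposed = 675/857 = 0.78763; risk in unexposed = 487/1834 = 0.26554.
RR = 0.78763 / 0.26554 = 2.96615
The risk among the exposed is 2.97 times that among the unexposed.

2.966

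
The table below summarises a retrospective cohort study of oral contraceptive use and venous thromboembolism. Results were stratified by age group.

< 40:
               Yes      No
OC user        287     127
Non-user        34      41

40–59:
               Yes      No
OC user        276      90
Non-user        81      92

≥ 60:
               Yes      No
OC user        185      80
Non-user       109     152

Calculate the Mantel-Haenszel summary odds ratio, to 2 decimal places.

OR_MH = Σ(aᵢdᵢ/nᵢ) / Σ(bᵢcᵢ/nᵢ), where nᵢ is the stratum total.
Stratum 1 (< 40): n = 489; a·d/n = 287·41/489 = 24.0634; b·c/n = 127·34/489 = 8.8303
Stratum 2 (40–59): n = 539; a·d/n = 276·92/539 = 47.1095; b·c/n = 90·81/539 = 13.5250
Stratum 3 (≥ 60): n = 526; a·d/n = 185·152/526 = 53.4601; b·c/n = 80·109/526 = 16.5779
OR_MH = (24.0634 + 47.1095 + 53.4601) / (8.8303 + 13.5250 + 16.5779) = 124.6329 / 38.9333 = 3.20119

3.20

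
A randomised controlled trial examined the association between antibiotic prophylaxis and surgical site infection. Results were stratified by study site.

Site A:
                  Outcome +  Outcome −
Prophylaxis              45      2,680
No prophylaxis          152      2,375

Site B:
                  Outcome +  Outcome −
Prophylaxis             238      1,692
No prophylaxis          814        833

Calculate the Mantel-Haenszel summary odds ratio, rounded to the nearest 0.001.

0.164

OR_MH = Σ(aᵢdᵢ/nᵢ) / Σ(bᵢcᵢ/nᵢ), where nᵢ is the stratum total.
Stratum 1 (Site A): n = 5252; a·d/n = 45·2375/5252 = 20.3494; b·c/n = 2680·152/5252 = 77.5628
Stratum 2 (Site B): n = 3577; a·d/n = 238·833/3577 = 55.4247; b·c/n = 1692·814/3577 = 385.0400
OR_MH = (20.3494 + 55.4247) / (77.5628 + 385.0400) = 75.7740 / 462.6028 = 0.16380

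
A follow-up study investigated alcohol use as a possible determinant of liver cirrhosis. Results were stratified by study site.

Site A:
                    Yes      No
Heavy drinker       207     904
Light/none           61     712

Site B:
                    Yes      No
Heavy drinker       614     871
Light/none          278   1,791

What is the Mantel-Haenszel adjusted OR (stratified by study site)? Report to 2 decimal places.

OR_MH = Σ(aᵢdᵢ/nᵢ) / Σ(bᵢcᵢ/nᵢ), where nᵢ is the stratum total.
Stratum 1 (Site A): n = 1884; a·d/n = 207·712/1884 = 78.2293; b·c/n = 904·61/1884 = 29.2696
Stratum 2 (Site B): n = 3554; a·d/n = 614·1791/3554 = 309.4187; b·c/n = 871·278/3554 = 68.1311
OR_MH = (78.2293 + 309.4187) / (29.2696 + 68.1311) = 387.6480 / 97.4008 = 3.97993

3.98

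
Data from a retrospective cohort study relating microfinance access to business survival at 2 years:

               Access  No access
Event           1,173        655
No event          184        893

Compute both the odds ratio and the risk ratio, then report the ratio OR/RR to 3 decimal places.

Reading the table with exposure as columns: a = 1173 (Access, case), b = 184 (Access, non-case), c = 655 (No access, case), d = 893.
OR = (1173·893)/(184·655) = 1047489/120520 = 8.69141
Risk in exposed = 1173/1357 = 0.86441; risk in unexposed = 655/1548 = 0.42313; RR = 2.04290
OR/RR = 8.69141 / 2.04290 = 4.25444
The outcome is not rare, so the OR lies further from 1 than the RR.

4.254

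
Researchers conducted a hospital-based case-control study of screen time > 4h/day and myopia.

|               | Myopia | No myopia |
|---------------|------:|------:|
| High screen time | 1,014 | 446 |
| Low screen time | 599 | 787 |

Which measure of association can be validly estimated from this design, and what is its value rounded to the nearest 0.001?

Cells: a = 1014, b = 446, c = 599, d = 787.
This is a hospital-based case-control study: participants were sampled on outcome status, so risks in the source population cannot be estimated directly — relative risk is not valid here. The odds ratio is the appropriate measure.
OR = (a·d)/(b·c) = (1014 × 787) / (446 × 599) = 798018 / 267154 = 2.98711

2.987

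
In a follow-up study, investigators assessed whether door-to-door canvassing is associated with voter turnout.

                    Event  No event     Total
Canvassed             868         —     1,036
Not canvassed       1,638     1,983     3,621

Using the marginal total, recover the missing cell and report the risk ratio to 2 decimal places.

1.85

The missing cell is in the exposed row: 1036 − 868 = 168.
So a = 868, b = 168, c = 1638, d = 1983.
RR = [a/(a+b)] / [c/(c+d)] = (868/1036) / (1638/3621) = 0.83784/0.45236 = 1.85214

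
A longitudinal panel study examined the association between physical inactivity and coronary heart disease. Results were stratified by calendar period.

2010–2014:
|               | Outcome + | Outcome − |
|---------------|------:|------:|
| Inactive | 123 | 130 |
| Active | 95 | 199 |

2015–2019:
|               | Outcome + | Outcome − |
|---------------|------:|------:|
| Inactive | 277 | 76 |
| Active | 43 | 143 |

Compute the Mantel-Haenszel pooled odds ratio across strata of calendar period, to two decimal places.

4.13

OR_MH = Σ(aᵢdᵢ/nᵢ) / Σ(bᵢcᵢ/nᵢ), where nᵢ is the stratum total.
Stratum 1 (2010–2014): n = 547; a·d/n = 123·199/547 = 44.7477; b·c/n = 130·95/547 = 22.5777
Stratum 2 (2015–2019): n = 539; a·d/n = 277·143/539 = 73.4898; b·c/n = 76·43/539 = 6.0631
OR_MH = (44.7477 + 73.4898) / (22.5777 + 6.0631) = 118.2375 / 28.6408 = 4.12829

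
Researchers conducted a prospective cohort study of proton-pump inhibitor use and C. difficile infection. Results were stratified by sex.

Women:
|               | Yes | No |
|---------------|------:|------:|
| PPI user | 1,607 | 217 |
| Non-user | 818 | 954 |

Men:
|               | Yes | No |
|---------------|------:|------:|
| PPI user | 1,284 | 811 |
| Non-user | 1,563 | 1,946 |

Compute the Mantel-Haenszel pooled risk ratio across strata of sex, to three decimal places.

RR_MH = Σ(aᵢ·n₀ᵢ/nᵢ) / Σ(cᵢ·n₁ᵢ/nᵢ), with n₁ᵢ = aᵢ+bᵢ (exposed), n₀ᵢ = cᵢ+dᵢ (unexposed), nᵢ = n₁ᵢ+n₀ᵢ.
Stratum 1 (Women): n₁ = 1824, n₀ = 1772, n = 3596; a·n₀/n = 1607·1772/3596 = 791.8810; c·n₁/n = 818·1824/3596 = 414.9143
Stratum 2 (Men): n₁ = 2095, n₀ = 3509, n = 5604; a·n₀/n = 1284·3509/5604 = 803.9893; c·n₁/n = 1563·2095/5604 = 584.3121
RR_MH = (791.8810 + 803.9893) / (414.9143 + 584.3121) = 1595.8703 / 999.2264 = 1.59711

1.597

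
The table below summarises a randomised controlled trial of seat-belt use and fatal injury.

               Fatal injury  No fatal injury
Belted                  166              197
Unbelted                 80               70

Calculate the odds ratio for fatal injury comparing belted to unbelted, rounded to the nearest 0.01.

0.74

Cells: a = 166, b = 197, c = 80, d = 70.
OR = (a·d)/(b·c) = (166 × 70) / (197 × 80) = 11620 / 15760 = 0.73731
Exposure is associated with lower odds of fatal injury (OR = 0.74 < 1).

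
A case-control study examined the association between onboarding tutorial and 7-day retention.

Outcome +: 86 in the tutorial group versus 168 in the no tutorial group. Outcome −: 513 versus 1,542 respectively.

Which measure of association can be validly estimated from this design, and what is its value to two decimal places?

1.54

From the description: a = 86, b = 513, c = 168, d = 1542.
This is a case-control study: participants were sampled on outcome status, so risks in the source population cannot be estimated directly — relative risk is not valid here. The odds ratio is the appropriate measure.
OR = (a·d)/(b·c) = (86 × 1542) / (513 × 168) = 132612 / 86184 = 1.53871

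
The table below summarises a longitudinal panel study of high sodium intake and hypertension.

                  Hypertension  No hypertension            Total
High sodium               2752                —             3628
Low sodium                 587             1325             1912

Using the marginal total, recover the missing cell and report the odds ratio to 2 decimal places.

7.09

The missing cell is in the exposed row: 3628 − 2752 = 876.
So a = 2752, b = 876, c = 587, d = 1325.
OR = (a·d)/(b·c) = (2752 × 1325) / (876 × 587) = 3646400 / 514212 = 7.09124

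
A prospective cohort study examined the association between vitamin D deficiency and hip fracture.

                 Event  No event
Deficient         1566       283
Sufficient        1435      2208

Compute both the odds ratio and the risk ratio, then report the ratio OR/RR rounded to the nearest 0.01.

3.96

Cells: a = 1566, b = 283, c = 1435, d = 2208.
OR = (1566·2208)/(283·1435) = 3457728/406105 = 8.51437
Risk in exposed = 1566/1849 = 0.84694; risk in unexposed = 1435/3643 = 0.39391; RR = 2.15012
OR/RR = 8.51437 / 2.15012 = 3.95996
The outcome is not rare, so the OR lies further from 1 than the RR.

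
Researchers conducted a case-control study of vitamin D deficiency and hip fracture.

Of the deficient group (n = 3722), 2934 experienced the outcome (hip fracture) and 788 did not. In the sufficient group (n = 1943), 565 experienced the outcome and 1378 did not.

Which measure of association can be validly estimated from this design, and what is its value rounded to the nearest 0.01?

9.08

From the description: a = 2934, b = 788, c = 565, d = 1378.
This is a case-control study: participants were sampled on outcome status, so risks in the source population cannot be estimated directly — relative risk is not valid here. The odds ratio is the appropriate measure.
OR = (a·d)/(b·c) = (2934 × 1378) / (788 × 565) = 4043052 / 445220 = 9.08102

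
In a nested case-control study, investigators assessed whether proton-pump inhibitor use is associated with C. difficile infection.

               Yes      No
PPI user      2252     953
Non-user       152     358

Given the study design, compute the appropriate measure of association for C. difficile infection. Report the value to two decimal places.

5.57

Cells: a = 2252, b = 953, c = 152, d = 358.
This is a nested case-control study: participants were sampled on outcome status, so risks in the source population cannot be estimated directly — relative risk is not valid here. The odds ratio is the appropriate measure.
OR = (a·d)/(b·c) = (2252 × 358) / (953 × 152) = 806216 / 144856 = 5.56564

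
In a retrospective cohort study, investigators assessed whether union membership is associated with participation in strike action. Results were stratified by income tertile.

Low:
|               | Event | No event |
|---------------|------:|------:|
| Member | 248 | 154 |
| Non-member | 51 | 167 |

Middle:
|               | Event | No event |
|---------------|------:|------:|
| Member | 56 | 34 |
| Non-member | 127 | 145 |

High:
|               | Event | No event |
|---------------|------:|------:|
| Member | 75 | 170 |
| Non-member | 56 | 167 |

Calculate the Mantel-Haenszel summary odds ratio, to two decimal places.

OR_MH = Σ(aᵢdᵢ/nᵢ) / Σ(bᵢcᵢ/nᵢ), where nᵢ is the stratum total.
Stratum 1 (Low): n = 620; a·d/n = 248·167/620 = 66.8000; b·c/n = 154·51/620 = 12.6677
Stratum 2 (Middle): n = 362; a·d/n = 56·145/362 = 22.4309; b·c/n = 34·127/362 = 11.9282
Stratum 3 (High): n = 468; a·d/n = 75·167/468 = 26.7628; b·c/n = 170·56/468 = 20.3419
OR_MH = (66.8000 + 22.4309 + 26.7628) / (12.6677 + 11.9282 + 20.3419) = 115.9938 / 44.9378 = 2.58121

2.58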